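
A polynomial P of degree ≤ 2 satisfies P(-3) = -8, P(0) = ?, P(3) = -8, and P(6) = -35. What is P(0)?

On equispaced nodes a degree-2 polynomial has vanishing third forward difference, so
  - P(-3) + 3·P(0) - 3·P(3) + P(6) = 0.
Substituting the known values and solving for P(0):
  3·P(0) = 3
  P(0) = 1.

1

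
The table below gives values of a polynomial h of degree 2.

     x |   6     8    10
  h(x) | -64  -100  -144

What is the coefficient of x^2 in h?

-1

Write h(x) = ax^2 + bx + c. Substituting each data point gives a linear system:
  36a + 6b + c = -64
  64a + 8b + c = -100
  100a + 10b + c = -144
Solving the system yields a = -1, b = -4, c = -4.
So h(x) = -x^2 - 4x - 4.
The leading coefficient is -1.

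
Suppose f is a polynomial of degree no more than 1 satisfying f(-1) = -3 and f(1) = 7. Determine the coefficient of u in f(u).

Write f(u) = au + b. Substituting each data point gives a linear system:
  -a + b = -3
  a + b = 7
Solving the system yields a = 5, b = 2.
So f(u) = 5u + 2.
The leading coefficient is 5.

5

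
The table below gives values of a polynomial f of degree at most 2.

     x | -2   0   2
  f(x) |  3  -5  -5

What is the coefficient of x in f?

-2

Write f(x) = ax^2 + bx + c. Substituting each data point gives a linear system:
  4a - 2b + c = 3
  c = -5
  4a + 2b + c = -5
Solving the system yields a = 1, b = -2, c = -5.
So f(x) = x^2 - 2x - 5.
The coefficient of x is -2.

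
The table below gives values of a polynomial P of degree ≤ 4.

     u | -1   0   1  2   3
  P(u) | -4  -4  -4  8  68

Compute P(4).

236

Forward differences of the values at u = -1, 0, 1, 2, 3:
  P  : -4  -4  -4  8  68
  Δ  : 0  0  12  60
  Δ^2: 0  12  48
  Δ^3: 12  36
  Δ^4: 24
The fourth differences are constant, confirming degree 4.
Interpolating (Newton forward form) and evaluating at u = 4 gives P(4) = 236.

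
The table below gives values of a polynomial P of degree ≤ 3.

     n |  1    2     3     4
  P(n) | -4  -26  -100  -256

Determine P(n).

Write P(n) = an^3 + bn^2 + cn + d. Substituting each data point gives a linear system:
  a + b + c + d = -4
  8a + 4b + 2c + d = -26
  27a + 9b + 3c + d = -100
  64a + 16b + 4c + d = -256
Solving the system yields a = -5, b = 4, c = 1, d = -4.
So P(n) = -5n³ + 4n² + n - 4.
Check: P(4) = -256. ✓

P(n) = -5n^3 + 4n^2 + n - 4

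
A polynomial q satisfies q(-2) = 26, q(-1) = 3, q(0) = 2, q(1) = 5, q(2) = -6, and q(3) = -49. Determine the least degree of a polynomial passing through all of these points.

Forward differences of the values at x = -2, -1, 0, 1, 2, 3:
  q  : 26  3  2  5  -6  -49
  Δ  : -23  -1  3  -11  -43
  Δ^2: 22  4  -14  -32
  Δ^3: -18  -18  -18
  Δ^4: 0  0
  Δ^5: 0
The third differences are constant (-18) and nonzero, while all higher differences vanish, so the minimal degree is 3.

3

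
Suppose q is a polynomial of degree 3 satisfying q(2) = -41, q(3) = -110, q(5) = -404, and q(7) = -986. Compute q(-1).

-2

Write q(u) = au^3 + bu^2 + cu + d. Substituting each data point gives a linear system:
  8a + 4b + 2c + d = -41
  27a + 9b + 3c + d = -110
  125a + 25b + 5c + d = -404
  343a + 49b + 7c + d = -986
Solving the system yields a = -2, b = -6, c = -1, d = 1.
So q(u) = -2u³ - 6u² - u + 1.
Then q(-1) = -2.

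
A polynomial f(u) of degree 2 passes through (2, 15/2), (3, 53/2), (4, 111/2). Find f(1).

-3/2

Write f(u) = au^2 + bu + c. Substituting each data point gives a linear system:
  4a + 2b + c = 15/2
  9a + 3b + c = 53/2
  16a + 4b + c = 111/2
Solving the system yields a = 5, b = -6, c = -1/2.
So f(u) = 5u² - 6u - 1/2.
Then f(1) = -3/2.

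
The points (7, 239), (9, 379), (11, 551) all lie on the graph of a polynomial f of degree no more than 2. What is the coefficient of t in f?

6

Write f(t) = at^2 + bt + c. Substituting each data point gives a linear system:
  49a + 7b + c = 239
  81a + 9b + c = 379
  121a + 11b + c = 551
Solving the system yields a = 4, b = 6, c = 1.
So f(t) = 4t^2 + 6t + 1.
The coefficient of t is 6.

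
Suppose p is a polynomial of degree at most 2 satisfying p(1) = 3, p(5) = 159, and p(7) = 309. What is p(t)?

p(t) = 6t^2 + 3t - 6

Write p(t) = at^2 + bt + c. Substituting each data point gives a linear system:
  a + b + c = 3
  25a + 5b + c = 159
  49a + 7b + c = 309
Solving the system yields a = 6, b = 3, c = -6.
So p(t) = 6t^2 + 3t - 6.
Check: p(1) = 3. ✓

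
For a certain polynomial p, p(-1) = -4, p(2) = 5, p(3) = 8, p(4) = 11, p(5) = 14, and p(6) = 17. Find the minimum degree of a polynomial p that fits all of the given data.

1

Divided differences on the nodes -1, 2, 3, 4, 5, 6:
  order 0: -4  5  8  11  14  17
  order 1: 3  3  3  3  3
  order 2: 0  0  0  0
  order 3: 0  0  0
  order 4: 0  0
  order 5: 0
The order-1 divided differences are all 3 (nonzero) and every higher order vanishes, so the data lies on a polynomial of degree exactly 1.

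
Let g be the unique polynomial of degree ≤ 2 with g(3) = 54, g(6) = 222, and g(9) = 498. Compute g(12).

882

Using the Lagrange interpolation formula with nodes 3, 6, 9:
  L_0(x) = (x - 6)(x - 9) / 18
  L_1(x) = (x - 3)(x - 9) / -9
  L_2(x) = (x - 3)(x - 6) / 18
Then g(x) = 54·L_0(x) + 222·L_1(x) + 498·L_2(x).
Expanding and collecting terms gives g(x) = 6x^2 + 2x - 6.
Evaluating at x = 12: g(12) = 882.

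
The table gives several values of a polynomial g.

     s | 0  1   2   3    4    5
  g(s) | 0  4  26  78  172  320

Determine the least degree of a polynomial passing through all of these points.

Forward differences of the values at s = 0, 1, 2, 3, 4, 5:
  g  : 0  4  26  78  172  320
  Δ  : 4  22  52  94  148
  Δ^2: 18  30  42  54
  Δ^3: 12  12  12
  Δ^4: 0  0
  Δ^5: 0
The third differences are constant (12) and nonzero, while all higher differences vanish, so the minimal degree is 3.

3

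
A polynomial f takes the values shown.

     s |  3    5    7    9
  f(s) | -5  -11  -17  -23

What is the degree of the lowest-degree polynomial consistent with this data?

1

Forward differences of the values at s = 3, 5, 7, 9:
  f  : -5  -11  -17  -23
  Δ  : -6  -6  -6
  Δ^2: 0  0
  Δ^3: 0
The first differences are constant (-6) and nonzero, while all higher differences vanish, so the minimal degree is 1.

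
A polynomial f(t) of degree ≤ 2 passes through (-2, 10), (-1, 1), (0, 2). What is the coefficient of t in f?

Write f(t) = at^2 + bt + c. Substituting each data point gives a linear system:
  4a - 2b + c = 10
  a - b + c = 1
  c = 2
Solving the system yields a = 5, b = 6, c = 2.
So f(t) = 5t^2 + 6t + 2.
The coefficient of t is 6.

6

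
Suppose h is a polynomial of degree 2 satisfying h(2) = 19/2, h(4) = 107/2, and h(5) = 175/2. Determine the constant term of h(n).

Write h(n) = an^2 + bn + c. Substituting each data point gives a linear system:
  4a + 2b + c = 19/2
  16a + 4b + c = 107/2
  25a + 5b + c = 175/2
Solving the system yields a = 4, b = -2, c = -5/2.
So h(n) = 4n^2 - 2n - 5/2.
The constant term is -5/2.

-5/2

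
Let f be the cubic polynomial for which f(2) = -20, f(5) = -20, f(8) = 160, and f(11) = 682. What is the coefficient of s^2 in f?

-5

Write f(s) = as^3 + bs^2 + cs + d. Substituting each data point gives a linear system:
  8a + 4b + 2c + d = -20
  125a + 25b + 5c + d = -20
  512a + 64b + 8c + d = 160
  1331a + 121b + 11c + d = 682
Solving the system yields a = 1, b = -5, c = -4, d = 0.
So f(s) = s³ - 5s² - 4s.
The coefficient of s^2 is -5.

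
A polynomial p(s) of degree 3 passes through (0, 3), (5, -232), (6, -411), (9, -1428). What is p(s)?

p(s) = -2s^3 + 3s + 3

Write p(s) = as^3 + bs^2 + cs + d. Substituting each data point gives a linear system:
  d = 3
  125a + 25b + 5c + d = -232
  216a + 36b + 6c + d = -411
  729a + 81b + 9c + d = -1428
Solving the system yields a = -2, b = 0, c = 3, d = 3.
So p(s) = -2s³ + 3s + 3.
Check: p(0) = 3. ✓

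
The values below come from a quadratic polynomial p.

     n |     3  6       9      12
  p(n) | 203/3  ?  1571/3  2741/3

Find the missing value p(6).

725/3

On equispaced nodes a degree-2 polynomial has vanishing third forward difference, so
  - p(3) + 3·p(6) - 3·p(9) + p(12) = 0.
Substituting the known values and solving for p(6):
  3·p(6) = 725
  p(6) = 725/3.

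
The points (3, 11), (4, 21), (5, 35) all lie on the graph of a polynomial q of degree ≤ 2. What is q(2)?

Write q(t) = at^2 + bt + c. Substituting each data point gives a linear system:
  9a + 3b + c = 11
  16a + 4b + c = 21
  25a + 5b + c = 35
Solving the system yields a = 2, b = -4, c = 5.
So q(t) = 2t^2 - 4t + 5.
Then q(2) = 5.

5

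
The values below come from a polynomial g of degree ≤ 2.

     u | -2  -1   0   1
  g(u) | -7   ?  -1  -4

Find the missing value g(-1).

On equispaced nodes a degree-2 polynomial has vanishing third forward difference, so
  - g(-2) + 3·g(-1) - 3·g(0) + g(1) = 0.
Substituting the known values and solving for g(-1):
  3·g(-1) = -6
  g(-1) = -2.

-2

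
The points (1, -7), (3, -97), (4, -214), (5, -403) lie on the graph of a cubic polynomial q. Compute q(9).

-2239

Using the Lagrange interpolation formula with nodes 1, 3, 4, 5:
  L_0(s) = (s - 3)(s - 4)(s - 5) / -24
  L_1(s) = (s - 1)(s - 4)(s - 5) / 4
  L_2(s) = (s - 1)(s - 3)(s - 5) / -3
  L_3(s) = (s - 1)(s - 3)(s - 4) / 8
Then q(s) = -7·L_0(s) - 97·L_1(s) - 214·L_2(s) - 403·L_3(s).
Expanding and collecting terms gives q(s) = -3s^3 - 6s + 2.
Evaluating at s = 9: q(9) = -2239.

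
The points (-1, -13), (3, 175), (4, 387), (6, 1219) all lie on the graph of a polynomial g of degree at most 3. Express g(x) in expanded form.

Using the Lagrange interpolation formula with nodes -1, 3, 4, 6:
  L_0(x) = (x - 3)(x - 4)(x - 6) / -140
  L_1(x) = (x + 1)(x - 4)(x - 6) / 12
  L_2(x) = (x + 1)(x - 3)(x - 6) / -10
  L_3(x) = (x + 1)(x - 3)(x - 4) / 42
Then g(x) = -13·L_0(x) + 175·L_1(x) + 387·L_2(x) + 1219·L_3(x).
Expanding and collecting terms gives g(x) = 5x³ + 3x² + 6x - 5.
Check: g(-1) = -13. ✓

g(x) = 5x^3 + 3x^2 + 6x - 5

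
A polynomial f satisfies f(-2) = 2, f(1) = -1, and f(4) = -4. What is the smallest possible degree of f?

Forward differences of the values at n = -2, 1, 4:
  f  : 2  -1  -4
  Δ  : -3  -3
  Δ^2: 0
The first differences are constant (-3) and nonzero, while all higher differences vanish, so the minimal degree is 1.

1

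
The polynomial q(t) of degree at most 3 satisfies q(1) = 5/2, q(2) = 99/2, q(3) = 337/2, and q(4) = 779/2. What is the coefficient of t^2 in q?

6

Write q(t) = at^3 + bt^2 + ct + d. Substituting each data point gives a linear system:
  a + b + c + d = 5/2
  8a + 4b + 2c + d = 99/2
  27a + 9b + 3c + d = 337/2
  64a + 16b + 4c + d = 779/2
Solving the system yields a = 5, b = 6, c = -6, d = -5/2.
So q(t) = 5t^3 + 6t^2 - 6t - 5/2.
The coefficient of t^2 is 6.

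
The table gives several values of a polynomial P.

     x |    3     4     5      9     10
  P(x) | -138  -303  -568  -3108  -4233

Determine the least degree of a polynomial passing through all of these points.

Divided differences on the nodes 3, 4, 5, 9, 10:
  order 0: -138  -303  -568  -3108  -4233
  order 1: -165  -265  -635  -1125
  order 2: -50  -74  -98
  order 3: -4  -4
  order 4: 0
The order-3 divided differences are all -4 (nonzero) and every higher order vanishes, so the data lies on a polynomial of degree exactly 3.

3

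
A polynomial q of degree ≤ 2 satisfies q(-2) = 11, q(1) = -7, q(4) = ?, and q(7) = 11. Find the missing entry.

-7

On equispaced nodes a degree-2 polynomial has vanishing third forward difference, so
  - q(-2) + 3·q(1) - 3·q(4) + q(7) = 0.
Substituting the known values and solving for q(4):
  -3·q(4) = 21
  q(4) = -7.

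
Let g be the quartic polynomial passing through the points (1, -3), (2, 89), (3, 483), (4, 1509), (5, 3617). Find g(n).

Write g(n) = an^4 + bn^3 + cn^2 + dn + e. Substituting each data point gives a linear system:
  a + b + c + d + e = -3
  16a + 8b + 4c + 2d + e = 89
  81a + 27b + 9c + 3d + e = 483
  256a + 64b + 16c + 4d + e = 1509
  625a + 125b + 25c + 5d + e = 3617
Solving the system yields a = 5, b = 5, c = -4, d = -6, e = -3.
So g(n) = 5n^4 + 5n^3 - 4n^2 - 6n - 3.
Check: g(3) = 483. ✓

g(n) = 5n^4 + 5n^3 - 4n^2 - 6n - 3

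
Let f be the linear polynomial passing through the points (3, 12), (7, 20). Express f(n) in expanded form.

f(n) = 2n + 6

Write f(n) = an + b. Substituting each data point gives a linear system:
  3a + b = 12
  7a + b = 20
Solving the system yields a = 2, b = 6.
So f(n) = 2n + 6.
Check: f(3) = 12. ✓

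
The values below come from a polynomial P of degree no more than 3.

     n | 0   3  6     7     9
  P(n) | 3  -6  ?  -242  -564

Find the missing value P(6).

The 4 known points determine the degree-3 polynomial uniquely.
Write P(n) = an^3 + bn^2 + cn + d. Substituting each data point gives a linear system:
  d = 3
  27a + 9b + 3c + d = -6
  343a + 49b + 7c + d = -242
  729a + 81b + 9c + d = -564
Solving the system yields a = -1, b = 2, c = 0, d = 3.
So P(n) = -n^3 + 2n^2 + 3.
Then P(6) = -141.

-141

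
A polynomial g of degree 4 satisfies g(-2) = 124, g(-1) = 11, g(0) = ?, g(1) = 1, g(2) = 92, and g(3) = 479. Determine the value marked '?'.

The 5 known points determine the degree-4 polynomial uniquely.
Write g(t) = at^4 + bt^3 + ct^2 + dt + e. Substituting each data point gives a linear system:
  16a - 8b + 4c - 2d + e = 124
  a - b + c - d + e = 11
  a + b + c + d + e = 1
  16a + 8b + 4c + 2d + e = 92
  81a + 27b + 9c + 3d + e = 479
Solving the system yields a = 6, b = -1, c = 4, d = -4, e = -4.
So g(t) = 6t⁴ - t³ + 4t² - 4t - 4.
Then g(0) = -4.

-4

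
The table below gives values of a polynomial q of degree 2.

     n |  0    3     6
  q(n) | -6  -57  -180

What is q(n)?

Write q(n) = an^2 + bn + c. Substituting each data point gives a linear system:
  c = -6
  9a + 3b + c = -57
  36a + 6b + c = -180
Solving the system yields a = -4, b = -5, c = -6.
So q(n) = -4n² - 5n - 6.
Check: q(3) = -57. ✓

q(n) = -4n^2 - 5n - 6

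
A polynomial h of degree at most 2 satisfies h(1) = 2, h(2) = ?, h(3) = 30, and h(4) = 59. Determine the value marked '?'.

11

On equispaced nodes a degree-2 polynomial has vanishing third forward difference, so
  - h(1) + 3·h(2) - 3·h(3) + h(4) = 0.
Substituting the known values and solving for h(2):
  3·h(2) = 33
  h(2) = 11.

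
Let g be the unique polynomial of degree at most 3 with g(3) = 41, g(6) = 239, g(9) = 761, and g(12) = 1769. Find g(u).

g(u) = u^3 + 3u + 5

Write g(u) = au^3 + bu^2 + cu + d. Substituting each data point gives a linear system:
  27a + 9b + 3c + d = 41
  216a + 36b + 6c + d = 239
  729a + 81b + 9c + d = 761
  1728a + 144b + 12c + d = 1769
Solving the system yields a = 1, b = 0, c = 3, d = 5.
So g(u) = u^3 + 3u + 5.
Check: g(3) = 41. ✓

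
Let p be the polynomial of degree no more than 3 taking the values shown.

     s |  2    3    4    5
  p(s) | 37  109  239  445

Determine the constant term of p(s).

Write p(s) = as^3 + bs^2 + cs + d. Substituting each data point gives a linear system:
  8a + 4b + 2c + d = 37
  27a + 9b + 3c + d = 109
  64a + 16b + 4c + d = 239
  125a + 25b + 5c + d = 445
Solving the system yields a = 3, b = 2, c = 5, d = -5.
So p(s) = 3s³ + 2s² + 5s - 5.
The constant term is -5.

-5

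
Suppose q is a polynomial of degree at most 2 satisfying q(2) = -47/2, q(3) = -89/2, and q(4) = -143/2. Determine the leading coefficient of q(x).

Write q(x) = ax^2 + bx + c. Substituting each data point gives a linear system:
  4a + 2b + c = -47/2
  9a + 3b + c = -89/2
  16a + 4b + c = -143/2
Solving the system yields a = -3, b = -6, c = 1/2.
So q(x) = -3x² - 6x + 1/2.
The leading coefficient is -3.

-3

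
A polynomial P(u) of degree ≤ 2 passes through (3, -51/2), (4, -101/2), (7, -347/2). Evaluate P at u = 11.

-899/2

Write P(u) = au^2 + bu + c. Substituting each data point gives a linear system:
  9a + 3b + c = -51/2
  16a + 4b + c = -101/2
  49a + 7b + c = -347/2
Solving the system yields a = -4, b = 3, c = 3/2.
So P(u) = -4u² + 3u + 3/2.
Then P(11) = -899/2.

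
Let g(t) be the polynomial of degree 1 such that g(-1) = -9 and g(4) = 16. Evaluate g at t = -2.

-14

Write g(t) = at + b. Substituting each data point gives a linear system:
  -a + b = -9
  4a + b = 16
Solving the system yields a = 5, b = -4.
So g(t) = 5t - 4.
Then g(-2) = -14.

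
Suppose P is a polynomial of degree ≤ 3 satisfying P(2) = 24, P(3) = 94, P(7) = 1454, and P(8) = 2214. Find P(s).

Using the Lagrange interpolation formula with nodes 2, 3, 7, 8:
  L_0(s) = (s - 3)(s - 7)(s - 8) / -30
  L_1(s) = (s - 2)(s - 7)(s - 8) / 20
  L_2(s) = (s - 2)(s - 3)(s - 8) / -20
  L_3(s) = (s - 2)(s - 3)(s - 7) / 30
Then P(s) = 24·L_0(s) + 94·L_1(s) + 1454·L_2(s) + 2214·L_3(s).
Expanding and collecting terms gives P(s) = 5s^3 - 6s^2 + 5s - 2.
Check: P(8) = 2214. ✓

P(s) = 5s^3 - 6s^2 + 5s - 2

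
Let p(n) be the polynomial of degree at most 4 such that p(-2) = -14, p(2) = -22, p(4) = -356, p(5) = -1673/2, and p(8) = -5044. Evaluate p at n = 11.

Using the Lagrange interpolation formula with nodes -2, 2, 4, 5, 8:
  L_0(n) = (n - 2)(n - 4)(n - 5)(n - 8) / 1680
  L_1(n) = (n + 2)(n - 4)(n - 5)(n - 8) / -144
  L_2(n) = (n + 2)(n - 2)(n - 5)(n - 8) / 48
  L_3(n) = (n + 2)(n - 2)(n - 4)(n - 8) / -63
  L_4(n) = (n + 2)(n - 2)(n - 4)(n - 5) / 720
Then p(n) = -14·L_0(n) - 22·L_1(n) - 356·L_2(n) - 1673/2·L_3(n) - 5044·L_4(n).
Expanding and collecting terms gives p(n) = -n^4 - 2n^3 + (1/2)n^2 + 6n - 4.
Evaluating at n = 11: p(11) = -34361/2.

-34361/2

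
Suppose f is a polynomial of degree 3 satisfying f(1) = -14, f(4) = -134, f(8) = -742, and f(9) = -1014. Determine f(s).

f(s) = -s^3 - 3s^2 - 4s - 6

Write f(s) = as^3 + bs^2 + cs + d. Substituting each data point gives a linear system:
  a + b + c + d = -14
  64a + 16b + 4c + d = -134
  512a + 64b + 8c + d = -742
  729a + 81b + 9c + d = -1014
Solving the system yields a = -1, b = -3, c = -4, d = -6.
So f(s) = -s^3 - 3s^2 - 4s - 6.
Check: f(8) = -742. ✓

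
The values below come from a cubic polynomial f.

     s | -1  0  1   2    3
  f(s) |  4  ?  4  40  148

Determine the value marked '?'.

4

The 4 known points determine the degree-3 polynomial uniquely.
Write f(s) = as^3 + bs^2 + cs + d. Substituting each data point gives a linear system:
  -a + b - c + d = 4
  a + b + c + d = 4
  8a + 4b + 2c + d = 40
  27a + 9b + 3c + d = 148
Solving the system yields a = 6, b = 0, c = -6, d = 4.
So f(s) = 6s³ - 6s + 4.
Then f(0) = 4.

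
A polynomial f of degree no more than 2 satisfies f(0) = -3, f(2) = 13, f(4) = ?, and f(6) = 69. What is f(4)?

On equispaced nodes a degree-2 polynomial has vanishing third forward difference, so
  - f(0) + 3·f(2) - 3·f(4) + f(6) = 0.
Substituting the known values and solving for f(4):
  -3·f(4) = -111
  f(4) = 37.

37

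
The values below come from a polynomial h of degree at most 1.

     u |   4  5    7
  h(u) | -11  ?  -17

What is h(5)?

-13

The 2 known points determine the degree-1 polynomial uniquely.
Write h(u) = au + b. Substituting each data point gives a linear system:
  4a + b = -11
  7a + b = -17
Solving the system yields a = -2, b = -3.
So h(u) = -2u - 3.
Then h(5) = -13.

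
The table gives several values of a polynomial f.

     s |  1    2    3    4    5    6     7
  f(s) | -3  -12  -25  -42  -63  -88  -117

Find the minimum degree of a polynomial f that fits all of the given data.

2

Forward differences of the values at s = 1, 2, 3, 4, 5, 6, 7:
  f  : -3  -12  -25  -42  -63  -88  -117
  Δ  : -9  -13  -17  -21  -25  -29
  Δ^2: -4  -4  -4  -4  -4
  Δ^3: 0  0  0  0
  Δ^4: 0  0  0
  Δ^5: 0  0
  Δ^6: 0
The second differences are constant (-4) and nonzero, while all higher differences vanish, so the minimal degree is 2.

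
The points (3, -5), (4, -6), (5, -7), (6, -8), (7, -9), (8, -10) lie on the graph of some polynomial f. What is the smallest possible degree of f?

1

Forward differences of the values at x = 3, 4, 5, 6, 7, 8:
  f  : -5  -6  -7  -8  -9  -10
  Δ  : -1  -1  -1  -1  -1
  Δ^2: 0  0  0  0
  Δ^3: 0  0  0
  Δ^4: 0  0
  Δ^5: 0
The first differences are constant (-1) and nonzero, while all higher differences vanish, so the minimal degree is 1.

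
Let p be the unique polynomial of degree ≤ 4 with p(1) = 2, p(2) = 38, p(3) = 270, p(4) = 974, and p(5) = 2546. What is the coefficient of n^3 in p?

Write p(n) = an^4 + bn^3 + cn^2 + dn + e. Substituting each data point gives a linear system:
  a + b + c + d + e = 2
  16a + 8b + 4c + 2d + e = 38
  81a + 27b + 9c + 3d + e = 270
  256a + 64b + 16c + 4d + e = 974
  625a + 125b + 25c + 5d + e = 2546
Solving the system yields a = 5, b = -4, c = -3, d = -2, e = 6.
So p(n) = 5n^4 - 4n^3 - 3n^2 - 2n + 6.
The coefficient of n^3 is -4.

-4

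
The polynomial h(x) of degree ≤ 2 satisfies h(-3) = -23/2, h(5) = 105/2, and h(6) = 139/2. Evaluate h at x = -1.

Using the Lagrange interpolation formula with nodes -3, 5, 6:
  L_0(x) = (x - 5)(x - 6) / 72
  L_1(x) = (x + 3)(x - 6) / -8
  L_2(x) = (x + 3)(x - 5) / 9
Then h(x) = -23/2·L_0(x) + 105/2·L_1(x) + 139/2·L_2(x).
Expanding and collecting terms gives h(x) = x² + 6x - 5/2.
Evaluating at x = -1: h(-1) = -15/2.

-15/2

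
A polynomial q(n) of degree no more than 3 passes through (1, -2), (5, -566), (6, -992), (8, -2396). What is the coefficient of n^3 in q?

Write q(n) = an^3 + bn^2 + cn + d. Substituting each data point gives a linear system:
  a + b + c + d = -2
  125a + 25b + 5c + d = -566
  216a + 36b + 6c + d = -992
  512a + 64b + 8c + d = -2396
Solving the system yields a = -5, b = 3, c = -4, d = 4.
So q(n) = -5n³ + 3n² - 4n + 4.
The leading coefficient is -5.

-5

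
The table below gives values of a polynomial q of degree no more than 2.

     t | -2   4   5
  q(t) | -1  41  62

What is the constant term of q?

-3

Write q(t) = at^2 + bt + c. Substituting each data point gives a linear system:
  4a - 2b + c = -1
  16a + 4b + c = 41
  25a + 5b + c = 62
Solving the system yields a = 2, b = 3, c = -3.
So q(t) = 2t^2 + 3t - 3.
The constant term is -3.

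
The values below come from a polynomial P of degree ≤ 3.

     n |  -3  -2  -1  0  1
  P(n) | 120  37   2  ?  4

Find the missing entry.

The 4 known points determine the degree-3 polynomial uniquely.
Write P(n) = an^3 + bn^2 + cn + d. Substituting each data point gives a linear system:
  -27a + 9b - 3c + d = 120
  -8a + 4b - 2c + d = 37
  -a + b - c + d = 2
  a + b + c + d = 4
Solving the system yields a = -3, b = 6, c = 4, d = -3.
So P(n) = -3n^3 + 6n^2 + 4n - 3.
Then P(0) = -3.

-3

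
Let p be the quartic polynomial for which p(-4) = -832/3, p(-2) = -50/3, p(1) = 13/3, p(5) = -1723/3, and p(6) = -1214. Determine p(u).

p(u) = -u^4 + (1/3)u^3 + u + 4

Write p(u) = au^4 + bu^3 + cu^2 + du + e. Substituting each data point gives a linear system:
  256a - 64b + 16c - 4d + e = -832/3
  16a - 8b + 4c - 2d + e = -50/3
  a + b + c + d + e = 13/3
  625a + 125b + 25c + 5d + e = -1723/3
  1296a + 216b + 36c + 6d + e = -1214
Solving the system yields a = -1, b = 1/3, c = 0, d = 1, e = 4.
So p(u) = -u⁴ + (1/3)u³ + u + 4.
Check: p(5) = -1723/3. ✓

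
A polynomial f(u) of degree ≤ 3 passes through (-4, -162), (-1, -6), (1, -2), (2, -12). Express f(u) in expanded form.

Using the Lagrange interpolation formula with nodes -4, -1, 1, 2:
  L_0(u) = (u + 1)(u - 1)(u - 2) / -90
  L_1(u) = (u + 4)(u - 1)(u - 2) / 18
  L_2(u) = (u + 4)(u + 1)(u - 2) / -10
  L_3(u) = (u + 4)(u + 1)(u - 1) / 18
Then f(u) = -162·L_0(u) - 6·L_1(u) - 2·L_2(u) - 12·L_3(u).
Expanding and collecting terms gives f(u) = u³ - 6u² + u + 2.
Check: f(1) = -2. ✓

f(u) = u^3 - 6u^2 + u + 2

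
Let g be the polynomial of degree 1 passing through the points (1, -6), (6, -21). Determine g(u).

g(u) = -3u - 3

Using the Lagrange interpolation formula with nodes 1, 6:
  L_0(u) = (u - 6) / -5
  L_1(u) = (u - 1) / 5
Then g(u) = -6·L_0(u) - 21·L_1(u).
Expanding and collecting terms gives g(u) = -3u - 3.
Check: g(1) = -6. ✓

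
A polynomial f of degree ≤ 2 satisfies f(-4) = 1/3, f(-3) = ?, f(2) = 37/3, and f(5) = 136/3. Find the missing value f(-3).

-8/3

The 3 known points determine the degree-2 polynomial uniquely.
Write f(u) = au^2 + bu + c. Substituting each data point gives a linear system:
  16a - 4b + c = 1/3
  4a + 2b + c = 37/3
  25a + 5b + c = 136/3
Solving the system yields a = 1, b = 4, c = 1/3.
So f(u) = u^2 + 4u + 1/3.
Then f(-3) = -8/3.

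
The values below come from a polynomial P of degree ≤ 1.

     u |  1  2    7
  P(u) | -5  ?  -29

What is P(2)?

The 2 known points determine the degree-1 polynomial uniquely.
Write P(u) = au + b. Substituting each data point gives a linear system:
  a + b = -5
  7a + b = -29
Solving the system yields a = -4, b = -1.
So P(u) = -4u - 1.
Then P(2) = -9.

-9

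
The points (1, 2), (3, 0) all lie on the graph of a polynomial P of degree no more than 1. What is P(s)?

Write P(s) = as + b. Substituting each data point gives a linear system:
  a + b = 2
  3a + b = 0
Solving the system yields a = -1, b = 3.
So P(s) = -s + 3.
Check: P(3) = 0. ✓

P(s) = -s + 3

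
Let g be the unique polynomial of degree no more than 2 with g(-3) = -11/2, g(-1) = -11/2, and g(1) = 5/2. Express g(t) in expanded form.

g(t) = t^2 + 4t - 5/2

Write g(t) = at^2 + bt + c. Substituting each data point gives a linear system:
  9a - 3b + c = -11/2
  a - b + c = -11/2
  a + b + c = 5/2
Solving the system yields a = 1, b = 4, c = -5/2.
So g(t) = t^2 + 4t - 5/2.
Check: g(-1) = -11/2. ✓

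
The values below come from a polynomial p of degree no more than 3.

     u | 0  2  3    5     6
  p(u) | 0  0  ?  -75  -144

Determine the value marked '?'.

-9

The 4 known points determine the degree-3 polynomial uniquely.
Write p(u) = au^3 + bu^2 + cu + d. Substituting each data point gives a linear system:
  d = 0
  8a + 4b + 2c + d = 0
  125a + 25b + 5c + d = -75
  216a + 36b + 6c + d = -144
Solving the system yields a = -1, b = 2, c = 0, d = 0.
So p(u) = -u³ + 2u².
Then p(3) = -9.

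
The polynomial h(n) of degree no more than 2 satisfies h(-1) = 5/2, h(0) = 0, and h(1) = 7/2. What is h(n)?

h(n) = 3n^2 + (1/2)n

Write h(n) = an^2 + bn + c. Substituting each data point gives a linear system:
  a - b + c = 5/2
  c = 0
  a + b + c = 7/2
Solving the system yields a = 3, b = 1/2, c = 0.
So h(n) = 3n² + (1/2)n.
Check: h(0) = 0. ✓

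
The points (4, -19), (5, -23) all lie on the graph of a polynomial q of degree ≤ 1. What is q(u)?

Write q(u) = au + b. Substituting each data point gives a linear system:
  4a + b = -19
  5a + b = -23
Solving the system yields a = -4, b = -3.
So q(u) = -4u - 3.
Check: q(5) = -23. ✓

q(u) = -4u - 3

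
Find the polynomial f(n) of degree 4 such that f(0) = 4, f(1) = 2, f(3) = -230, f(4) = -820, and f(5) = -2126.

f(n) = -4n^4 + 2n^3 + 6n^2 - 6n + 4

Write f(n) = an^4 + bn^3 + cn^2 + dn + e. Substituting each data point gives a linear system:
  e = 4
  a + b + c + d + e = 2
  81a + 27b + 9c + 3d + e = -230
  256a + 64b + 16c + 4d + e = -820
  625a + 125b + 25c + 5d + e = -2126
Solving the system yields a = -4, b = 2, c = 6, d = -6, e = 4.
So f(n) = -4n^4 + 2n^3 + 6n^2 - 6n + 4.
Check: f(3) = -230. ✓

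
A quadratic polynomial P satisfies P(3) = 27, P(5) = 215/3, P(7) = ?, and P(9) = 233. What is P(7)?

On equispaced nodes a degree-2 polynomial has vanishing third forward difference, so
  - P(3) + 3·P(5) - 3·P(7) + P(9) = 0.
Substituting the known values and solving for P(7):
  -3·P(7) = -421
  P(7) = 421/3.

421/3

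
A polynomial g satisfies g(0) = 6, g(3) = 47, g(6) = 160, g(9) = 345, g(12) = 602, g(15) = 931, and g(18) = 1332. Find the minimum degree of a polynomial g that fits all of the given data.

2

Forward differences of the values at n = 0, 3, 6, 9, 12, 15, 18:
  g  : 6  47  160  345  602  931  1332
  Δ  : 41  113  185  257  329  401
  Δ^2: 72  72  72  72  72
  Δ^3: 0  0  0  0
  Δ^4: 0  0  0
  Δ^5: 0  0
  Δ^6: 0
The second differences are constant (72) and nonzero, while all higher differences vanish, so the minimal degree is 2.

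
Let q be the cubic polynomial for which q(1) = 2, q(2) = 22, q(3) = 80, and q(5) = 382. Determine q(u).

Using the Lagrange interpolation formula with nodes 1, 2, 3, 5:
  L_0(u) = (u - 2)(u - 3)(u - 5) / -8
  L_1(u) = (u - 1)(u - 3)(u - 5) / 3
  L_2(u) = (u - 1)(u - 2)(u - 5) / -4
  L_3(u) = (u - 1)(u - 2)(u - 3) / 24
Then q(u) = 2·L_0(u) + 22·L_1(u) + 80·L_2(u) + 382·L_3(u).
Expanding and collecting terms gives q(u) = 3u³ + u² - 4u + 2.
Check: q(3) = 80. ✓

q(u) = 3u^3 + u^2 - 4u + 2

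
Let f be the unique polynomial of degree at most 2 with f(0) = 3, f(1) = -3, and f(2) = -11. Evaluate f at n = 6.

-63

Forward differences of the values at n = 0, 1, 2:
  f  : 3  -3  -11
  Δ  : -6  -8
  Δ^2: -2
The second differences are constant, confirming degree 2.
Interpolating (Newton forward form) and evaluating at n = 6 gives f(6) = -63.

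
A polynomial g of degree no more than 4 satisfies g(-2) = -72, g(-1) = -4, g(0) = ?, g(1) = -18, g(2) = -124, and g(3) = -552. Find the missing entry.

The 5 known points determine the degree-4 polynomial uniquely.
Write g(x) = ax^4 + bx^3 + cx^2 + dx + e. Substituting each data point gives a linear system:
  16a - 8b + 4c - 2d + e = -72
  a - b + c - d + e = -4
  a + b + c + d + e = -18
  16a + 8b + 4c + 2d + e = -124
  81a + 27b + 9c + 3d + e = -552
Solving the system yields a = -6, b = -2, c = 1, d = -5, e = -6.
So g(x) = -6x⁴ - 2x³ + x² - 5x - 6.
Then g(0) = -6.

-6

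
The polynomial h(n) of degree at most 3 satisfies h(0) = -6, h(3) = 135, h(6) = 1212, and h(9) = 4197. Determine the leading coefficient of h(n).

6

Write h(n) = an^3 + bn^2 + cn + d. Substituting each data point gives a linear system:
  d = -6
  27a + 9b + 3c + d = 135
  216a + 36b + 6c + d = 1212
  729a + 81b + 9c + d = 4197
Solving the system yields a = 6, b = -2, c = -1, d = -6.
So h(n) = 6n^3 - 2n^2 - n - 6.
The leading coefficient is 6.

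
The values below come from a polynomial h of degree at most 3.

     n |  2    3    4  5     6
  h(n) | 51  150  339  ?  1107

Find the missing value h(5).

On equispaced nodes a degree-3 polynomial has vanishing fourth forward difference, so
  h(2) - 4·h(3) + 6·h(4) - 4·h(5) + h(6) = 0.
Substituting the known values and solving for h(5):
  -4·h(5) = -2592
  h(5) = 648.

648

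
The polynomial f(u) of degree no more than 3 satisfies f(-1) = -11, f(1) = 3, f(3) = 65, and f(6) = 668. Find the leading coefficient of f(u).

Write f(u) = au^3 + bu^2 + cu + d. Substituting each data point gives a linear system:
  -a + b - c + d = -11
  a + b + c + d = 3
  27a + 9b + 3c + d = 65
  216a + 36b + 6c + d = 668
Solving the system yields a = 4, b = -6, c = 3, d = 2.
So f(u) = 4u³ - 6u² + 3u + 2.
The leading coefficient is 4.

4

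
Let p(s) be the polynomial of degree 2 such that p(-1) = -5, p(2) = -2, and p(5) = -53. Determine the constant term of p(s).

2

Write p(s) = as^2 + bs + c. Substituting each data point gives a linear system:
  a - b + c = -5
  4a + 2b + c = -2
  25a + 5b + c = -53
Solving the system yields a = -3, b = 4, c = 2.
So p(s) = -3s² + 4s + 2.
The constant term is 2.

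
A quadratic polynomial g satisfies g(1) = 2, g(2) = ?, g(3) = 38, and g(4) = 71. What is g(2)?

On equispaced nodes a degree-2 polynomial has vanishing third forward difference, so
  - g(1) + 3·g(2) - 3·g(3) + g(4) = 0.
Substituting the known values and solving for g(2):
  3·g(2) = 45
  g(2) = 15.

15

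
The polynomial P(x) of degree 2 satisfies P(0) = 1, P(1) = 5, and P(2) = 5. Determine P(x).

Using the Lagrange interpolation formula with nodes 0, 1, 2:
  L_0(x) = (x - 1)(x - 2) / 2
  L_1(x) = x(x - 2) / -1
  L_2(x) = x(x - 1) / 2
Then P(x) = 1·L_0(x) + 5·L_1(x) + 5·L_2(x).
Expanding and collecting terms gives P(x) = -2x^2 + 6x + 1.
Check: P(1) = 5. ✓

P(x) = -2x^2 + 6x + 1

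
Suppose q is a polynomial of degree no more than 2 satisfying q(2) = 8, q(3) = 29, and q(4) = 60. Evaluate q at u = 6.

152

Forward differences of the values at u = 2, 3, 4:
  q  : 8  29  60
  Δ  : 21  31
  Δ^2: 10
The second differences are constant, confirming degree 2.
Interpolating (Newton forward form) and evaluating at u = 6 gives q(6) = 152.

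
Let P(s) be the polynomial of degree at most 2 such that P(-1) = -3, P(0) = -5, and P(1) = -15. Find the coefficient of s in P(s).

Write P(s) = as^2 + bs + c. Substituting each data point gives a linear system:
  a - b + c = -3
  c = -5
  a + b + c = -15
Solving the system yields a = -4, b = -6, c = -5.
So P(s) = -4s² - 6s - 5.
The coefficient of s is -6.

-6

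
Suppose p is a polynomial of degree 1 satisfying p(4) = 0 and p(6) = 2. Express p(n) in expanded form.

p(n) = n - 4

Write p(n) = an + b. Substituting each data point gives a linear system:
  4a + b = 0
  6a + b = 2
Solving the system yields a = 1, b = -4.
So p(n) = n - 4.
Check: p(4) = 0. ✓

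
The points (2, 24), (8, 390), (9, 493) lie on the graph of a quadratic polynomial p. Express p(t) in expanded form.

Using the Lagrange interpolation formula with nodes 2, 8, 9:
  L_0(t) = (t - 8)(t - 9) / 42
  L_1(t) = (t - 2)(t - 9) / -6
  L_2(t) = (t - 2)(t - 8) / 7
Then p(t) = 24·L_0(t) + 390·L_1(t) + 493·L_2(t).
Expanding and collecting terms gives p(t) = 6t^2 + t - 2.
Check: p(9) = 493. ✓

p(t) = 6t^2 + t - 2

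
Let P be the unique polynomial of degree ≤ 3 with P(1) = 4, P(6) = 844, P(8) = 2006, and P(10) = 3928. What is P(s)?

Using the Lagrange interpolation formula with nodes 1, 6, 8, 10:
  L_0(s) = (s - 6)(s - 8)(s - 10) / -315
  L_1(s) = (s - 1)(s - 8)(s - 10) / 40
  L_2(s) = (s - 1)(s - 6)(s - 10) / -28
  L_3(s) = (s - 1)(s - 6)(s - 8) / 72
Then P(s) = 4·L_0(s) + 844·L_1(s) + 2006·L_2(s) + 3928·L_3(s).
Expanding and collecting terms gives P(s) = 4s³ - s² + 3s - 2.
Check: P(6) = 844. ✓

P(s) = 4s^3 - s^2 + 3s - 2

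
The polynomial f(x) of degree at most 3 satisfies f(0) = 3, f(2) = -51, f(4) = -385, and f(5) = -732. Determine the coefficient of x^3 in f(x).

-5

Write f(x) = ax^3 + bx^2 + cx + d. Substituting each data point gives a linear system:
  d = 3
  8a + 4b + 2c + d = -51
  64a + 16b + 4c + d = -385
  125a + 25b + 5c + d = -732
Solving the system yields a = -5, b = -5, c = 3, d = 3.
So f(x) = -5x³ - 5x² + 3x + 3.
The leading coefficient is -5.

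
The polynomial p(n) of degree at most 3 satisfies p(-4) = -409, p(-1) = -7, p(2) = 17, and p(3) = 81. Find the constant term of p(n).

3

Write p(n) = an^3 + bn^2 + cn + d. Substituting each data point gives a linear system:
  -64a + 16b - 4c + d = -409
  -a + b - c + d = -7
  8a + 4b + 2c + d = 17
  27a + 9b + 3c + d = 81
Solving the system yields a = 5, b = -6, c = -1, d = 3.
So p(n) = 5n³ - 6n² - n + 3.
The constant term is 3.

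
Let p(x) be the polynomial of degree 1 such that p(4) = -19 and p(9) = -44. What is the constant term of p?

Write p(x) = ax + b. Substituting each data point gives a linear system:
  4a + b = -19
  9a + b = -44
Solving the system yields a = -5, b = 1.
So p(x) = -5x + 1.
The constant term is 1.

1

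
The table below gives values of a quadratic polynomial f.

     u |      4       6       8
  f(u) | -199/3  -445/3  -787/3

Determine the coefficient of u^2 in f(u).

Write f(u) = au^2 + bu + c. Substituting each data point gives a linear system:
  16a + 4b + c = -199/3
  36a + 6b + c = -445/3
  64a + 8b + c = -787/3
Solving the system yields a = -4, b = -1, c = 5/3.
So f(u) = -4u^2 - u + 5/3.
The leading coefficient is -4.

-4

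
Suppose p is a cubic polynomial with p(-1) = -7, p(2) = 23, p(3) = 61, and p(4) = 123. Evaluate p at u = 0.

Write p(u) = au^3 + bu^2 + cu + d. Substituting each data point gives a linear system:
  -a + b - c + d = -7
  8a + 4b + 2c + d = 23
  27a + 9b + 3c + d = 61
  64a + 16b + 4c + d = 123
Solving the system yields a = 1, b = 3, c = 4, d = -5.
So p(u) = u^3 + 3u^2 + 4u - 5.
Then p(0) = -5.

-5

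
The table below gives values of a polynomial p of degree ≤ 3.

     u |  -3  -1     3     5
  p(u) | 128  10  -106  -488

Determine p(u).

Write p(u) = au^3 + bu^2 + cu + d. Substituting each data point gives a linear system:
  -27a + 9b - 3c + d = 128
  -a + b - c + d = 10
  27a + 9b + 3c + d = -106
  125a + 25b + 5c + d = -488
Solving the system yields a = -4, b = 1, c = -3, d = 2.
So p(u) = -4u³ + u² - 3u + 2.
Check: p(3) = -106. ✓

p(u) = -4u^3 + u^2 - 3u + 2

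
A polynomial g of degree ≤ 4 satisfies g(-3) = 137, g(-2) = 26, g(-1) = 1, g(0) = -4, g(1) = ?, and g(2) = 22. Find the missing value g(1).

-7

The 5 known points determine the degree-4 polynomial uniquely.
Write g(n) = an^4 + bn^3 + cn^2 + dn + e. Substituting each data point gives a linear system:
  81a - 27b + 9c - 3d + e = 137
  16a - 8b + 4c - 2d + e = 26
  a - b + c - d + e = 1
  e = -4
  16a + 8b + 4c + 2d + e = 22
Solving the system yields a = 2, b = 1, c = -1, d = -5, e = -4.
So g(n) = 2n^4 + n^3 - n^2 - 5n - 4.
Then g(1) = -7.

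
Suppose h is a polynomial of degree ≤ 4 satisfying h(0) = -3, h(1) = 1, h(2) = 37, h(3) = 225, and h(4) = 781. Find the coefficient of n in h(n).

Write h(n) = an^4 + bn^3 + cn^2 + dn + e. Substituting each data point gives a linear system:
  e = -3
  a + b + c + d + e = 1
  16a + 8b + 4c + 2d + e = 37
  81a + 27b + 9c + 3d + e = 225
  256a + 64b + 16c + 4d + e = 781
Solving the system yields a = 4, b = -4, c = 0, d = 4, e = -3.
So h(n) = 4n^4 - 4n^3 + 4n - 3.
The coefficient of n is 4.

4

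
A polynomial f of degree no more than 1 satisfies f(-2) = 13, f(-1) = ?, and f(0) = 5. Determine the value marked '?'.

9

On equispaced nodes a degree-1 polynomial has vanishing second forward difference, so
  f(-2) - 2·f(-1) + f(0) = 0.
Substituting the known values and solving for f(-1):
  -2·f(-1) = -18
  f(-1) = 9.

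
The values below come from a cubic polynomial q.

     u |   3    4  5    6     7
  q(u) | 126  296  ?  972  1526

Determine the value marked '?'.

570

The 4 known points determine the degree-3 polynomial uniquely.
Write q(u) = au^3 + bu^2 + cu + d. Substituting each data point gives a linear system:
  27a + 9b + 3c + d = 126
  64a + 16b + 4c + d = 296
  216a + 36b + 6c + d = 972
  343a + 49b + 7c + d = 1526
Solving the system yields a = 4, b = 4, c = -6, d = 0.
So q(u) = 4u³ + 4u² - 6u.
Then q(5) = 570.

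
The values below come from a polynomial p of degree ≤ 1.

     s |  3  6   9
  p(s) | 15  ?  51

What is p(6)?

The 2 known points determine the degree-1 polynomial uniquely.
Write p(s) = as + b. Substituting each data point gives a linear system:
  3a + b = 15
  9a + b = 51
Solving the system yields a = 6, b = -3.
So p(s) = 6s - 3.
Then p(6) = 33.

33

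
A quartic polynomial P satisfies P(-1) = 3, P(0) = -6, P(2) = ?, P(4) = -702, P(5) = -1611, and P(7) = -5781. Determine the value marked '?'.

-66

The 5 known points determine the degree-4 polynomial uniquely.
Write P(n) = an^4 + bn^3 + cn^2 + dn + e. Substituting each data point gives a linear system:
  a - b + c - d + e = 3
  e = -6
  256a + 64b + 16c + 4d + e = -702
  625a + 125b + 25c + 5d + e = -1611
  2401a + 343b + 49c + 7d + e = -5781
Solving the system yields a = -2, b = -3, c = 2, d = -6, e = -6.
So P(n) = -2n^4 - 3n^3 + 2n^2 - 6n - 6.
Then P(2) = -66.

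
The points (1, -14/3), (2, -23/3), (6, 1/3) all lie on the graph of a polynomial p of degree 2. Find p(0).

1/3

Write p(t) = at^2 + bt + c. Substituting each data point gives a linear system:
  a + b + c = -14/3
  4a + 2b + c = -23/3
  36a + 6b + c = 1/3
Solving the system yields a = 1, b = -6, c = 1/3.
So p(t) = t^2 - 6t + 1/3.
Then p(0) = 1/3.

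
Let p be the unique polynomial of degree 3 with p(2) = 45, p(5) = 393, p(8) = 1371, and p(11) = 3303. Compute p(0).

3

Forward differences of the values at s = 2, 5, 8, 11:
  p  : 45  393  1371  3303
  Δ  : 348  978  1932
  Δ^2: 630  954
  Δ^3: 324
The third differences are constant, confirming degree 3.
Interpolating (Newton forward form) and evaluating at s = 0 gives p(0) = 3.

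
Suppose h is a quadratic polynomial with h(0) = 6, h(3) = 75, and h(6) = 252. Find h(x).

h(x) = 6x^2 + 5x + 6

Write h(x) = ax^2 + bx + c. Substituting each data point gives a linear system:
  c = 6
  9a + 3b + c = 75
  36a + 6b + c = 252
Solving the system yields a = 6, b = 5, c = 6.
So h(x) = 6x² + 5x + 6.
Check: h(0) = 6. ✓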